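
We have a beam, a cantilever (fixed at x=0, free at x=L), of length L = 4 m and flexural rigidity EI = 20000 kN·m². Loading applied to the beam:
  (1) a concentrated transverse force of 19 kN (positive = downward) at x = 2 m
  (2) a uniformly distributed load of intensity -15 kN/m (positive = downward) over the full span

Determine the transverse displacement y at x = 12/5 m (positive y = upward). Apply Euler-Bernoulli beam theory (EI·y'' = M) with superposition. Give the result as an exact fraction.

Load 1 — point force P=19 kN at a=2 m (b=L-a=2):
  y_1 = -Pa²(3x-a)/(6EI)  [x>a] = -19·2²·(3·(12/5)-2)/(6·20000) = -247/75000 m
Load 2 — uniform load w=-15 kN/m over full span:
  y_2 = -wx²(x²-4Lx+6L²)/(24EI) = -(-15)·(12/5)²·((12/5)²-4·4·(12/5)+6·4²)/(24·20000) = 891/78125 m
Superposition: y = Σ y_i = 15209/1875000 m ≈ 0.008111 m

y(12/5) = 15209/1875000 m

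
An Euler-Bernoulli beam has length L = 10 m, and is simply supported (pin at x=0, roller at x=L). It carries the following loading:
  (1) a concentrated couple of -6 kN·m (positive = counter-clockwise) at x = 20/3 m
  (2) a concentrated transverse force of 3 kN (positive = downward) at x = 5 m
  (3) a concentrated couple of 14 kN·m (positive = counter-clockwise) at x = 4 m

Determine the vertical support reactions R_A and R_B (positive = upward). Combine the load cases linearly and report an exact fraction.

Load 1 — applied couple M₀=-6 kN·m at a=20/3 m (b=L-a=10/3):
  R_A = M₀/L = (-6)/10 = -3/5 kN
  R_B = -M₀/L = -(-6)/10 = 3/5 kN
Load 2 — point force P=3 kN at a=5 m (b=L-a=5):
  R_A = Pb/L = 3·5/10 = 3/2 kN
  R_B = Pa/L = 3·5/10 = 3/2 kN
Load 3 — applied couple M₀=14 kN·m at a=4 m (b=L-a=6):
  R_A = M₀/L = 14/10 = 7/5 kN
  R_B = -M₀/L = -14/10 = -7/5 kN
Superposition: R_A = 23/10 kN, R_B = 7/10 kN

R_A = 23/10 kN, R_B = 7/10 kN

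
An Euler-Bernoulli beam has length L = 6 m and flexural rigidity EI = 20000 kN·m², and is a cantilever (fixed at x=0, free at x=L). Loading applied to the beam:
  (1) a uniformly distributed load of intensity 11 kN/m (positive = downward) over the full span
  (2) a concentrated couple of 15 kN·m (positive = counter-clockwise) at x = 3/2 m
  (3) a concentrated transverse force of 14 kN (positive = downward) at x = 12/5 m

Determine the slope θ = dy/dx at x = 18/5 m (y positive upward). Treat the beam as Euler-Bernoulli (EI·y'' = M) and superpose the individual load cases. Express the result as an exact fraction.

θ(18/5) = -97119/5000000 rad

Load 1 — uniform load w=11 kN/m over full span:
  θ_1 = -wx(x²-3Lx+3L²)/(6EI) = -11·(18/5)·((18/5)²-3·6·(18/5)+3·6²)/(6·20000) = -11583/625000 rad
Load 2 — applied couple M₀=15 kN·m at a=3/2 m (b=L-a=9/2):
  θ_2 = M₀a/EI  [x>a] = 15·(3/2)/20000 = 9/8000 rad
Load 3 — point force P=14 kN at a=12/5 m (b=L-a=18/5):
  θ_3 = -Pa²/(2EI)  [x>a] = -14·(12/5)²/(2·20000) = -63/31250 rad
Superposition: θ = Σ θ_i = -97119/5000000 rad ≈ -0.019424 rad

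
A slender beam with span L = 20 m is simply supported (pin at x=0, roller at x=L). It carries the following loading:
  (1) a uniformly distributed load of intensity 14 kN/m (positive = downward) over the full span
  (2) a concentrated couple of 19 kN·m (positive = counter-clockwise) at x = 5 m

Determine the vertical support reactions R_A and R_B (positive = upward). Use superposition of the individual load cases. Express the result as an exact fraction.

R_A = 2819/20 kN, R_B = 2781/20 kN

Load 1 — uniform load w=14 kN/m over full span:
  R_A = wL/2 = 14·20/2 = 140 kN
  R_B = wL/2 = 14·20/2 = 140 kN
Load 2 — applied couple M₀=19 kN·m at a=5 m (b=L-a=15):
  R_A = M₀/L = 19/20 kN
  R_B = -M₀/L = -19/20 kN
Superposition: R_A = 2819/20 kN, R_B = 2781/20 kN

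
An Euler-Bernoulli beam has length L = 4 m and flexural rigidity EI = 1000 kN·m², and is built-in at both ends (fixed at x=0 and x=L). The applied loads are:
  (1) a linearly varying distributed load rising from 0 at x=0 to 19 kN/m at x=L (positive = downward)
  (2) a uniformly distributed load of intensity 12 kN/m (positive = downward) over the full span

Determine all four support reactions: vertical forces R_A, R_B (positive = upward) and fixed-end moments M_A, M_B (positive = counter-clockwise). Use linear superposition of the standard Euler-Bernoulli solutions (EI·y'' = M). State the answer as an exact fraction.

Load 1 — triangular load w₀=19 kN/m (0→w₀ over full span):
  R_A = 3w₀L/20 = 3·19·4/20 = 57/5 kN
  M_A = w₀L²/30 = 19·4²/30 = 152/15 kN·m
  R_B = 7w₀L/20 = 7·19·4/20 = 133/5 kN
  M_B = -w₀L²/20 = -19·4²/20 = -76/5 kN·m
Load 2 — uniform load w=12 kN/m over full span:
  R_A = wL/2 = 12·4/2 = 24 kN
  M_A = wL²/12 = 12·4²/12 = 16 kN·m
  R_B = wL/2 = 12·4/2 = 24 kN
  M_B = -wL²/12 = -12·4²/12 = -16 kN·m
Superposition: R_A = 177/5 kN, M_A = 392/15 kN·m, R_B = 253/5 kN, M_B = -156/5 kN·m

R_A = 177/5 kN, M_A = 392/15 kN·m, R_B = 253/5 kN, M_B = -156/5 kN·m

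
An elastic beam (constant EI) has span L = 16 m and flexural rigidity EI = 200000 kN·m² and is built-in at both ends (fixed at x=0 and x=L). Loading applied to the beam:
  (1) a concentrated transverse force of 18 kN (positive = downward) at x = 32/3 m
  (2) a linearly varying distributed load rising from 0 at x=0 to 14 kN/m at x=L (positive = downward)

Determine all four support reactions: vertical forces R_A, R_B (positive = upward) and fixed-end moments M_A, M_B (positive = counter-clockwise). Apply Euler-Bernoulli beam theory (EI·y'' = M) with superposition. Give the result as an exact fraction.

Load 1 — point force P=18 kN at a=32/3 m (b=L-a=16/3):
  R_A = Pb²(3a+b)/L³ = 18·(16/3)²·(3·(32/3)+(16/3))/16³ = 14/3 kN
  M_A = Pab²/L² = 18·(32/3)·(16/3)²/16² = 64/3 kN·m
  R_B = Pa²(a+3b)/L³ = 18·(32/3)²·((32/3)+3·(16/3))/16³ = 40/3 kN
  M_B = -Pa²b/L² = -18·(32/3)²·(16/3)/16² = -128/3 kN·m
Load 2 — triangular load w₀=14 kN/m (0→w₀ over full span):
  R_A = 3w₀L/20 = 3·14·16/20 = 168/5 kN
  M_A = w₀L²/30 = 14·16²/30 = 1792/15 kN·m
  R_B = 7w₀L/20 = 7·14·16/20 = 392/5 kN
  M_B = -w₀L²/20 = -14·16²/20 = -896/5 kN·m
Superposition: R_A = 574/15 kN, M_A = 704/5 kN·m, R_B = 1376/15 kN, M_B = -3328/15 kN·m

R_A = 574/15 kN, M_A = 704/5 kN·m, R_B = 1376/15 kN, M_B = -3328/15 kN·m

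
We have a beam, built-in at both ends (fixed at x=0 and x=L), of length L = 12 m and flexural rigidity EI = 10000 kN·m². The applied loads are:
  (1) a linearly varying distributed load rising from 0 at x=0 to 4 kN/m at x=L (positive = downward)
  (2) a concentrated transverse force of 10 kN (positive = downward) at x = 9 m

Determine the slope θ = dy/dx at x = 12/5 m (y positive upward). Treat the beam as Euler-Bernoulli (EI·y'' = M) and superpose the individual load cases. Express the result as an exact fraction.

Load 1 — triangular load w₀=4 kN/m (0→w₀ over full span):
  θ_1 = -w₀(2x(L-x)(L-2x)(x+2L)+x²(L-x)²)/(120LEI) = -4·(2·(12/5)·(12-(12/5))·(12-2·(12/5))·((12/5)+2·12)+(12/5)²·(12-(12/5))²)/(120·12·10000) = -1008/390625 rad
Load 2 — point force P=10 kN at a=9 m (b=L-a=3):
  θ_2 = -Pb²x(2aL-(3a+b)x)/(2L³EI)  [x≤a] = -10·3²·(12/5)·(2·9·12-(3·9+3)·(12/5))/(2·12³·10000) = -9/10000 rad
Superposition: θ = Σ θ_i = -21753/6250000 rad ≈ -0.003480 rad

θ(12/5) = -21753/6250000 rad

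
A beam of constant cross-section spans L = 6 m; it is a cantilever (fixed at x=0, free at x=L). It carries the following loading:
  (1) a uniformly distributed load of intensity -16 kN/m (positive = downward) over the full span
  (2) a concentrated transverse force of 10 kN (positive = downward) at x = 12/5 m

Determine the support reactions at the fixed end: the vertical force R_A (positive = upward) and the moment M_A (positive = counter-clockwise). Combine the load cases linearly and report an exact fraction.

R_A = -86 kN, M_A = -264 kN·m

Load 1 — uniform load w=-16 kN/m over full span:
  R_A = wL = (-16)·6 = -96 kN
  M_A = wL²/2 = (-16)·6²/2 = -288 kN·m
Load 2 — point force P=10 kN at a=12/5 m (b=L-a=18/5):
  R_A = P = 10 kN
  M_A = Pa = 10·(12/5) = 24 kN·m
Superposition: R_A = -86 kN, M_A = -264 kN·m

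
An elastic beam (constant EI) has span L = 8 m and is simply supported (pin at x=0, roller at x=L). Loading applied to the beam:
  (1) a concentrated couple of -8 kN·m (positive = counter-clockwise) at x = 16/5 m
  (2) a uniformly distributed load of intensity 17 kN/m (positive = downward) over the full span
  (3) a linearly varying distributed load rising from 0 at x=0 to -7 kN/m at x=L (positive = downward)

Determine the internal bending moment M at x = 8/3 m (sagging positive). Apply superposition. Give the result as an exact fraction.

Load 1 — applied couple M₀=-8 kN·m at a=16/5 m (b=L-a=24/5):
  M_1 = M₀x/L  [x≤a] = (-8)·(8/3)/8 = -8/3 kN·m
Load 2 — uniform load w=17 kN/m over full span:
  M_2 = wx(L-x)/2 = 17·(8/3)·(8-(8/3))/2 = 1088/9 kN·m
Load 3 — triangular load w₀=-7 kN/m (0→w₀ over full span):
  M_3 = w₀Lx/6 - w₀x³/(6L) = (-7)·8·(8/3)/6 - (-7)·(8/3)³/(6·8) = -1792/81 kN·m
Superposition: M = Σ M_i = 7784/81 kN·m ≈ 96.098765 kN·m

M(8/3) = 7784/81 kN·m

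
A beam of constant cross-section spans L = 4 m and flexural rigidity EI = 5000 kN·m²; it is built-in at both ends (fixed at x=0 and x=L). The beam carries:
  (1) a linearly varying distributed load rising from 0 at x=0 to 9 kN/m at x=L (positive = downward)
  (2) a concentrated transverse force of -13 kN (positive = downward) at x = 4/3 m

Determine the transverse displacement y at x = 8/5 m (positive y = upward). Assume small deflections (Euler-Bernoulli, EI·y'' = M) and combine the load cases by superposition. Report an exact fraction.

y(8/5) = 1316/9765625 m

Load 1 — triangular load w₀=9 kN/m (0→w₀ over full span):
  y_1 = -w₀x²(L-x)²(x+2L)/(120LEI) = -9·(8/5)²·(4-(8/5))²·((8/5)+2·4)/(120·4·5000) = -5184/9765625 m
Load 2 — point force P=-13 kN at a=4/3 m (b=L-a=8/3):
  y_2 = -Pa²(L-x)²(3bL-(3b+a)(L-x))/(6L³EI)  [x>a] = -(-13)·(4/3)²·(4-(8/5))²·(3·(8/3)·4-(3·(8/3)+(4/3))·(4-(8/5)))/(6·4³·5000) = 52/78125 m
Superposition: y = Σ y_i = 1316/9765625 m ≈ 0.000135 m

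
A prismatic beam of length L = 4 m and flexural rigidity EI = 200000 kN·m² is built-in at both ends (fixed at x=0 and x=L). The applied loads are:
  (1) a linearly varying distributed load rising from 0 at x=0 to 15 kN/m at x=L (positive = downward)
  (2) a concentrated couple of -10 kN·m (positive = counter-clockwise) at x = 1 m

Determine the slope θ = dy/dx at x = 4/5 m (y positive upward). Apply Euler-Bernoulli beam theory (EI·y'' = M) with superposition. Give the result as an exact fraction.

θ(4/5) = -187/6250000 rad

Load 1 — triangular load w₀=15 kN/m (0→w₀ over full span):
  θ_1 = -w₀(2x(L-x)(L-2x)(x+2L)+x²(L-x)²)/(120LEI) = -15·(2·(4/5)·(4-(4/5))·(4-2·(4/5))·((4/5)+2·4)+(4/5)²·(4-(4/5))²)/(120·4·200000) = -7/390625 rad
Load 2 — applied couple M₀=-10 kN·m at a=1 m (b=L-a=3):
  θ_2 = (R_Ax²/2 - M_Ax)/EI  [x≤a] with R_A=-45/16, M_A=15/8 = ((-45/16)·(4/5)²/2 - (15/8)·(4/5))/200000 = -3/250000 rad
Superposition: θ = Σ θ_i = -187/6250000 rad ≈ -0.000030 rad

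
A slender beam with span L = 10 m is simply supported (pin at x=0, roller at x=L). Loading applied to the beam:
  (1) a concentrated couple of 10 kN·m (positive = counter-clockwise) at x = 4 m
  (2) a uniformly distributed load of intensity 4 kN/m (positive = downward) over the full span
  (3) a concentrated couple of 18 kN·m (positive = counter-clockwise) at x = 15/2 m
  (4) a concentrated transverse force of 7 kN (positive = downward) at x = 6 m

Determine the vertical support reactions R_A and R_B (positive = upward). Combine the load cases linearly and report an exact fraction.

R_A = 128/5 kN, R_B = 107/5 kN

Load 1 — applied couple M₀=10 kN·m at a=4 m (b=L-a=6):
  R_A = M₀/L = 10/10 = 1 kN
  R_B = -M₀/L = -10/10 = -1 kN
Load 2 — uniform load w=4 kN/m over full span:
  R_A = wL/2 = 4·10/2 = 20 kN
  R_B = wL/2 = 4·10/2 = 20 kN
Load 3 — applied couple M₀=18 kN·m at a=15/2 m (b=L-a=5/2):
  R_A = M₀/L = 18/10 = 9/5 kN
  R_B = -M₀/L = -18/10 = -9/5 kN
Load 4 — point force P=7 kN at a=6 m (b=L-a=4):
  R_A = Pb/L = 7·4/10 = 14/5 kN
  R_B = Pa/L = 7·6/10 = 21/5 kN
Superposition: R_A = 128/5 kN, R_B = 107/5 kN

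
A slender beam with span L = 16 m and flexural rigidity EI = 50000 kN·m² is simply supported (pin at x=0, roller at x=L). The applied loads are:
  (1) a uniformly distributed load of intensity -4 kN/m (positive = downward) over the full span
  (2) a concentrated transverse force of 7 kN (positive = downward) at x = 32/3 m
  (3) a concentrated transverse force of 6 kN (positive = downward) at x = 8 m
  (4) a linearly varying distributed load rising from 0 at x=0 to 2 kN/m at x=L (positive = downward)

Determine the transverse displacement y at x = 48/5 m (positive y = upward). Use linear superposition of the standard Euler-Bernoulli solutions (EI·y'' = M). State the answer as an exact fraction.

y(48/5) = 37813312/1318359375 m

Load 1 — uniform load w=-4 kN/m over full span:
  y_1 = -wx(L³-2Lx²+x³)/(24EI) = -(-4)·(48/5)·(16³-2·16·(48/5)²+(48/5)³)/(24·50000) = 126976/1953125 m
Load 2 — point force P=7 kN at a=32/3 m (b=L-a=16/3):
  y_2 = -Pbx(L²-b²-x²)/(6LEI)  [x≤a] = -7·(16/3)·(48/5)·(16²-(16/3)²-(48/5)²)/(6·16·50000) = -106624/10546875 m
Load 3 — point force P=6 kN at a=8 m (b=L-a=8):
  y_3 = -Pa(L-x)(2Lx-a²-x²)/(6LEI)  [x>a] = -6·8·(16-(48/5))·(2·16·(48/5)-8²-(48/5)²)/(6·16·50000) = -3776/390625 m
Load 4 — triangular load w₀=2 kN/m (0→w₀ over full span):
  y_4 = -w₀x(7L⁴-10L²x²+3x⁴)/(360LEI) = -2·(48/5)·(7·16⁴-10·16²·(48/5)²+3·(48/5)⁴)/(360·16·50000) = -2424832/146484375 m
Superposition: y = Σ y_i = 37813312/1318359375 m ≈ 0.028682 m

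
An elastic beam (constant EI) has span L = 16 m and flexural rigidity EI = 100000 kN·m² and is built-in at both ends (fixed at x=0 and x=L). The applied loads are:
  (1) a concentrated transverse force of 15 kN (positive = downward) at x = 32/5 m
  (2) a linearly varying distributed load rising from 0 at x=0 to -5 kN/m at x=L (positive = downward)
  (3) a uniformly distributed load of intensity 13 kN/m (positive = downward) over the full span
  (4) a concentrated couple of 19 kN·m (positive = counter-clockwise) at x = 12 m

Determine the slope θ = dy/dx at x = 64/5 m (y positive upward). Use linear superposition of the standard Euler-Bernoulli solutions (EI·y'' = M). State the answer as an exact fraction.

θ(64/5) = 94579/23437500 rad

Load 1 — point force P=15 kN at a=32/5 m (b=L-a=48/5):
  θ_1 = Pa²(L-x)(2bL-(3b+a)(L-x))/(2L³EI)  [x>a] = 15·(32/5)²·(16-(64/5))·(2·(48/5)·16-(3·(48/5)+(32/5))·(16-(64/5)))/(2·16³·100000) = 912/1953125 rad
Load 2 — triangular load w₀=-5 kN/m (0→w₀ over full span):
  θ_2 = -w₀(2x(L-x)(L-2x)(x+2L)+x²(L-x)²)/(120LEI) = -(-5)·(2·(64/5)·(16-(64/5))·(16-2·(64/5))·((64/5)+2·16)+(64/5)²·(16-(64/5))²)/(120·16·100000) = -1024/1171875 rad
Load 3 — uniform load w=13 kN/m over full span:
  θ_3 = -wx(L-x)(L-2x)/(12EI) = -13·(64/5)·(16-(64/5))·(16-2·(64/5))/(12·100000) = 1664/390625 rad
Load 4 — applied couple M₀=19 kN·m at a=12 m (b=L-a=4):
  θ_4 = (R_Ax²/2 - M_Ax - M₀(x-a))/EI  [x>a] with R_A=171/128, M_A=95/16 = ((171/128)·(64/5)²/2 - (95/16)·(64/5) - 19·((64/5)-12))/100000 = 57/312500 rad
Superposition: θ = Σ θ_i = 94579/23437500 rad ≈ 0.004035 rad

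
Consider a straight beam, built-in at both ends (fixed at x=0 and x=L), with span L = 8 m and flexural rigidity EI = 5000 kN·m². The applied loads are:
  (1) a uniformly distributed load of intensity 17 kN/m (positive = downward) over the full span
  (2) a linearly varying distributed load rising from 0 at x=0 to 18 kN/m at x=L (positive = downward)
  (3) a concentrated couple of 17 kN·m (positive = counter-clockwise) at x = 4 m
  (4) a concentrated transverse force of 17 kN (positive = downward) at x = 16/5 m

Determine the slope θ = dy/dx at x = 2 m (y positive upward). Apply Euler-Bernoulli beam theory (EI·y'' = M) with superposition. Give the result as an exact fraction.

θ(2) = -122361/5000000 rad

Load 1 — uniform load w=17 kN/m over full span:
  θ_1 = -wx(L-x)(L-2x)/(12EI) = -17·2·(8-2)·(8-2·2)/(12·5000) = -17/1250 rad
Load 2 — triangular load w₀=18 kN/m (0→w₀ over full span):
  θ_2 = -w₀(2x(L-x)(L-2x)(x+2L)+x²(L-x)²)/(120LEI) = -18·(2·2·(8-2)·(8-2·2)·(2+2·8)+2²·(8-2)²)/(120·8·5000) = -351/50000 rad
Load 3 — applied couple M₀=17 kN·m at a=4 m (b=L-a=4):
  θ_3 = (R_Ax²/2 - M_Ax)/EI  [x≤a] with R_A=51/16, M_A=17/4 = ((51/16)·2²/2 - (17/4)·2)/5000 = -17/40000 rad
Load 4 — point force P=17 kN at a=16/5 m (b=L-a=24/5):
  θ_4 = -Pb²x(2aL-(3a+b)x)/(2L³EI)  [x≤a] = -17·(24/5)²·2·(2·(16/5)·8-(3·(16/5)+(24/5))·2)/(2·8³·5000) = -1071/312500 rad
Superposition: θ = Σ θ_i = -122361/5000000 rad ≈ -0.024472 rad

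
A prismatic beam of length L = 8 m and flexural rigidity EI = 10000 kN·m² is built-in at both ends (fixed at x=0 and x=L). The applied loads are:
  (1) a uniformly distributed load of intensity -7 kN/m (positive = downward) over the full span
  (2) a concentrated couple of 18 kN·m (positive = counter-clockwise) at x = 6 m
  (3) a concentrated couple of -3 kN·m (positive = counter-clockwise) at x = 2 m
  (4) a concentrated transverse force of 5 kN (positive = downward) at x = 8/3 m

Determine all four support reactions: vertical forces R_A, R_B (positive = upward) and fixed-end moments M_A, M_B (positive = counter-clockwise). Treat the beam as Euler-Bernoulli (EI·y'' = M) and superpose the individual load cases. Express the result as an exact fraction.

R_A = -38339/1728 kN, M_A = -10895/432 kN·m, R_B = -49789/1728 kN, M_B = 12985/432 kN·m

Load 1 — uniform load w=-7 kN/m over full span:
  R_A = wL/2 = (-7)·8/2 = -28 kN
  M_A = wL²/12 = (-7)·8²/12 = -112/3 kN·m
  R_B = wL/2 = (-7)·8/2 = -28 kN
  M_B = -wL²/12 = -(-7)·8²/12 = 112/3 kN·m
Load 2 — applied couple M₀=18 kN·m at a=6 m (b=L-a=2):
  R_A = 6M₀ab/L³ = 6·18·6·2/8³ = 81/32 kN
  M_A = M₀b(2a-b)/L² = 18·2·(2·6-2)/8² = 45/8 kN·m
  R_B = -6M₀ab/L³ = -6·18·6·2/8³ = -81/32 kN
  M_B = M₀a(2b-a)/L² = 18·6·(2·2-6)/8² = -27/8 kN·m
Load 3 — applied couple M₀=-3 kN·m at a=2 m (b=L-a=6):
  R_A = 6M₀ab/L³ = 6·(-3)·2·6/8³ = -27/64 kN
  M_A = M₀b(2a-b)/L² = (-3)·6·(2·2-6)/8² = 9/16 kN·m
  R_B = -6M₀ab/L³ = -6·(-3)·2·6/8³ = 27/64 kN
  M_B = M₀a(2b-a)/L² = (-3)·2·(2·6-2)/8² = -15/16 kN·m
Load 4 — point force P=5 kN at a=8/3 m (b=L-a=16/3):
  R_A = Pb²(3a+b)/L³ = 5·(16/3)²·(3·(8/3)+(16/3))/8³ = 100/27 kN
  M_A = Pab²/L² = 5·(8/3)·(16/3)²/8² = 160/27 kN·m
  R_B = Pa²(a+3b)/L³ = 5·(8/3)²·((8/3)+3·(16/3))/8³ = 35/27 kN
  M_B = -Pa²b/L² = -5·(8/3)²·(16/3)/8² = -80/27 kN·m
Superposition: R_A = -38339/1728 kN, M_A = -10895/432 kN·m, R_B = -49789/1728 kN, M_B = 12985/432 kN·m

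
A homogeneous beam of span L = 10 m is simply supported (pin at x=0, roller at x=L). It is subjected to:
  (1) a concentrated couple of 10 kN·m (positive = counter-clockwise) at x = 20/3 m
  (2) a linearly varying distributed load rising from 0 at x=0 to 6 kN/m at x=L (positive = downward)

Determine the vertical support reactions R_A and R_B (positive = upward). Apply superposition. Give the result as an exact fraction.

Load 1 — applied couple M₀=10 kN·m at a=20/3 m (b=L-a=10/3):
  R_A = M₀/L = 10/10 = 1 kN
  R_B = -M₀/L = -10/10 = -1 kN
Load 2 — triangular load w₀=6 kN/m (0→w₀ over full span):
  R_A = w₀L/6 = 6·10/6 = 10 kN
  R_B = w₀L/3 = 6·10/3 = 20 kN
Superposition: R_A = 11 kN, R_B = 19 kN

R_A = 11 kN, R_B = 19 kN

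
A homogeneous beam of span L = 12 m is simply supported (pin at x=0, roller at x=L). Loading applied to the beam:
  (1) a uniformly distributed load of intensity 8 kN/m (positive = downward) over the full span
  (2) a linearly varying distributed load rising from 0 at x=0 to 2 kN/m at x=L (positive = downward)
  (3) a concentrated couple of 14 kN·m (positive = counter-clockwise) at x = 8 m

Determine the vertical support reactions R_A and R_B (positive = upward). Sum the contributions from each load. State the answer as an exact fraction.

Load 1 — uniform load w=8 kN/m over full span:
  R_A = wL/2 = 8·12/2 = 48 kN
  R_B = wL/2 = 8·12/2 = 48 kN
Load 2 — triangular load w₀=2 kN/m (0→w₀ over full span):
  R_A = w₀L/6 = 2·12/6 = 4 kN
  R_B = w₀L/3 = 2·12/3 = 8 kN
Load 3 — applied couple M₀=14 kN·m at a=8 m (b=L-a=4):
  R_A = M₀/L = 14/12 = 7/6 kN
  R_B = -M₀/L = -14/12 = -7/6 kN
Superposition: R_A = 319/6 kN, R_B = 329/6 kN

R_A = 319/6 kN, R_B = 329/6 kN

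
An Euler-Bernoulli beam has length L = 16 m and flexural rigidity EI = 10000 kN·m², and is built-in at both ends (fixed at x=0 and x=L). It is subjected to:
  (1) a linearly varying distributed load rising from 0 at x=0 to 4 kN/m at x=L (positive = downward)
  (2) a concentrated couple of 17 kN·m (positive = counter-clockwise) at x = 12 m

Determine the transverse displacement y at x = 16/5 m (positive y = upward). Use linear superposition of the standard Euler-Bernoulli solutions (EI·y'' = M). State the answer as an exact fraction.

y(16/5) = -842021/58593750 m

Load 1 — triangular load w₀=4 kN/m (0→w₀ over full span):
  y_1 = -w₀x²(L-x)²(x+2L)/(120LEI) = -4·(16/5)²·(16-(16/5))²·((16/5)+2·16)/(120·16·10000) = -360448/29296875 m
Load 2 — applied couple M₀=17 kN·m at a=12 m (b=L-a=4):
  y_2 = (R_Ax³/6 - M_Ax²/2)/EI  [x≤a] with R_A=153/128, M_A=85/16 = ((153/128)·(16/5)³/6 - (85/16)·(16/5)²/2)/10000 = -323/156250 m
Superposition: y = Σ y_i = -842021/58593750 m ≈ -0.014370 m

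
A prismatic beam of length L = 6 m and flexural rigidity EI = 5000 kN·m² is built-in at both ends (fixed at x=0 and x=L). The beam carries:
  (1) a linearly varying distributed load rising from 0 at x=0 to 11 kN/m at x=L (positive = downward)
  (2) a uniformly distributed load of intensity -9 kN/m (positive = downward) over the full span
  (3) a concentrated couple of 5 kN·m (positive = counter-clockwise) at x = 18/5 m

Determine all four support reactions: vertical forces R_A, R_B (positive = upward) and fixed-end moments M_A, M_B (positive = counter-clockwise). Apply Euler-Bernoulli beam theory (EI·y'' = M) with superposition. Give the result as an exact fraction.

R_A = -159/10 kN, M_A = -61/5 kN·m, R_B = -51/10 kN, M_B = 39/5 kN·m

Load 1 — triangular load w₀=11 kN/m (0→w₀ over full span):
  R_A = 3w₀L/20 = 3·11·6/20 = 99/10 kN
  M_A = w₀L²/30 = 11·6²/30 = 66/5 kN·m
  R_B = 7w₀L/20 = 7·11·6/20 = 231/10 kN
  M_B = -w₀L²/20 = -11·6²/20 = -99/5 kN·m
Load 2 — uniform load w=-9 kN/m over full span:
  R_A = wL/2 = (-9)·6/2 = -27 kN
  M_A = wL²/12 = (-9)·6²/12 = -27 kN·m
  R_B = wL/2 = (-9)·6/2 = -27 kN
  M_B = -wL²/12 = -(-9)·6²/12 = 27 kN·m
Load 3 — applied couple M₀=5 kN·m at a=18/5 m (b=L-a=12/5):
  R_A = 6M₀ab/L³ = 6·5·(18/5)·(12/5)/6³ = 6/5 kN
  M_A = M₀b(2a-b)/L² = 5·(12/5)·(2·(18/5)-(12/5))/6² = 8/5 kN·m
  R_B = -6M₀ab/L³ = -6·5·(18/5)·(12/5)/6³ = -6/5 kN
  M_B = M₀a(2b-a)/L² = 5·(18/5)·(2·(12/5)-(18/5))/6² = 3/5 kN·m
Superposition: R_A = -159/10 kN, M_A = -61/5 kN·m, R_B = -51/10 kN, M_B = 39/5 kN·m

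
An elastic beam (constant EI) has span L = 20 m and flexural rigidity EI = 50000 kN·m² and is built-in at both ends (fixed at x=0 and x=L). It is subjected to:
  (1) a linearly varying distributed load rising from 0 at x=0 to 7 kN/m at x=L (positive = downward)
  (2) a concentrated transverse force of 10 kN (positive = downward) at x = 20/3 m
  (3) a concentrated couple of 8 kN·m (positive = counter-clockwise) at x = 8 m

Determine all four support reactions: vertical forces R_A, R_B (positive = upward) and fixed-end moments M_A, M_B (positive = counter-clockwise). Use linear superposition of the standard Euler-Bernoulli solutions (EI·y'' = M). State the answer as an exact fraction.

R_A = 97819/3375 kN, M_A = 83648/675 kN·m, R_B = 172181/3375 kN, M_B = -102772/675 kN·m

Load 1 — triangular load w₀=7 kN/m (0→w₀ over full span):
  R_A = 3w₀L/20 = 3·7·20/20 = 21 kN
  M_A = w₀L²/30 = 7·20²/30 = 280/3 kN·m
  R_B = 7w₀L/20 = 7·7·20/20 = 49 kN
  M_B = -w₀L²/20 = -7·20²/20 = -140 kN·m
Load 2 — point force P=10 kN at a=20/3 m (b=L-a=40/3):
  R_A = Pb²(3a+b)/L³ = 10·(40/3)²·(3·(20/3)+(40/3))/20³ = 200/27 kN
  M_A = Pab²/L² = 10·(20/3)·(40/3)²/20² = 800/27 kN·m
  R_B = Pa²(a+3b)/L³ = 10·(20/3)²·((20/3)+3·(40/3))/20³ = 70/27 kN
  M_B = -Pa²b/L² = -10·(20/3)²·(40/3)/20² = -400/27 kN·m
Load 3 — applied couple M₀=8 kN·m at a=8 m (b=L-a=12):
  R_A = 6M₀ab/L³ = 6·8·8·12/20³ = 72/125 kN
  M_A = M₀b(2a-b)/L² = 8·12·(2·8-12)/20² = 24/25 kN·m
  R_B = -6M₀ab/L³ = -6·8·8·12/20³ = -72/125 kN
  M_B = M₀a(2b-a)/L² = 8·8·(2·12-8)/20² = 64/25 kN·m
Superposition: R_A = 97819/3375 kN, M_A = 83648/675 kN·m, R_B = 172181/3375 kN, M_B = -102772/675 kN·m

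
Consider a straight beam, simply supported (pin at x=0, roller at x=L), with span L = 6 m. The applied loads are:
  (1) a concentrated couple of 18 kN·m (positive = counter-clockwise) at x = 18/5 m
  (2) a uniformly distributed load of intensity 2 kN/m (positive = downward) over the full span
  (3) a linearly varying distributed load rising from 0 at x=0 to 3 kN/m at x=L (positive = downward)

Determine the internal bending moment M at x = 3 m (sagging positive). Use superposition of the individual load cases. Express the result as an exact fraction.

M(3) = 99/4 kN·m

Load 1 — applied couple M₀=18 kN·m at a=18/5 m (b=L-a=12/5):
  M_1 = M₀x/L  [x≤a] = 18·3/6 = 9 kN·m
Load 2 — uniform load w=2 kN/m over full span:
  M_2 = wx(L-x)/2 = 2·3·(6-3)/2 = 9 kN·m
Load 3 — triangular load w₀=3 kN/m (0→w₀ over full span):
  M_3 = w₀Lx/6 - w₀x³/(6L) = 3·6·3/6 - 3·3³/(6·6) = 27/4 kN·m
Superposition: M = Σ M_i = 99/4 kN·m ≈ 24.750000 kN·m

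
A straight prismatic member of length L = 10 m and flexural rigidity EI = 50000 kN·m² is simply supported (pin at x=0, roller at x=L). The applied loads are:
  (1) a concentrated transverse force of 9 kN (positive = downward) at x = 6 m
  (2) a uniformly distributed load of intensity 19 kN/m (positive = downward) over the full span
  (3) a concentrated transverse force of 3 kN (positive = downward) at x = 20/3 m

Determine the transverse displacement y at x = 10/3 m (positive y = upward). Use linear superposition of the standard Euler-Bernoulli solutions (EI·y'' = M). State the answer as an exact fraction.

y(10/3) = -71053/1518750 m

Load 1 — point force P=9 kN at a=6 m (b=L-a=4):
  y_1 = -Pbx(L²-b²-x²)/(6LEI)  [x≤a] = -9·4·(10/3)·(10²-4²-(10/3)²)/(6·10·50000) = -82/28125 m
Load 2 — uniform load w=19 kN/m over full span:
  y_2 = -wx(L³-2Lx²+x³)/(24EI) = -19·(10/3)·(10³-2·10·(10/3)²+(10/3)³)/(24·50000) = -209/4860 m
Load 3 — point force P=3 kN at a=20/3 m (b=L-a=10/3):
  y_3 = -Pbx(L²-b²-x²)/(6LEI)  [x≤a] = -3·(10/3)·(10/3)·(10²-(10/3)²-(10/3)²)/(6·10·50000) = -7/8100 m
Superposition: y = Σ y_i = -71053/1518750 m ≈ -0.046784 m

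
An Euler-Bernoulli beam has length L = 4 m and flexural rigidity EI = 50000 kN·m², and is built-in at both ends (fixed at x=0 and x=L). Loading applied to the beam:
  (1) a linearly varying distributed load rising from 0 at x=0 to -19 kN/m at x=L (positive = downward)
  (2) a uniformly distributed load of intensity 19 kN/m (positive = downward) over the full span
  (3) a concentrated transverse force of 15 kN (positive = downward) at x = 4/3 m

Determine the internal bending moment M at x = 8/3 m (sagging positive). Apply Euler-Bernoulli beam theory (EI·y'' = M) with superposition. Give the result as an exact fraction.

Load 1 — triangular load w₀=-19 kN/m (0→w₀ over full span):
  M_1 = 3w₀Lx/20 - w₀L²/30 - w₀x³/(6L) = 3·(-19)·4·(8/3)/20 - (-19)·4²/30 - (-19)·(8/3)³/(6·4) = -2128/405 kN·m
Load 2 — uniform load w=19 kN/m over full span:
  M_2 = wLx/2 - wL²/12 - wx²/2 = 19·4·(8/3)/2 - 19·4²/12 - 19·(8/3)²/2 = 76/9 kN·m
Load 3 — point force P=15 kN at a=4/3 m (b=L-a=8/3):
  M_3 = Pa²(a+3b)(L-x)/L³ - Pa²b/L²  [x>a] = 15·(4/3)²·((4/3)+3·(8/3))·(4-(8/3))/4³ - 15·(4/3)²·(8/3)/4² = 20/27 kN·m
Superposition: M = Σ M_i = 1592/405 kN·m ≈ 3.930864 kN·m

M(8/3) = 1592/405 kN·m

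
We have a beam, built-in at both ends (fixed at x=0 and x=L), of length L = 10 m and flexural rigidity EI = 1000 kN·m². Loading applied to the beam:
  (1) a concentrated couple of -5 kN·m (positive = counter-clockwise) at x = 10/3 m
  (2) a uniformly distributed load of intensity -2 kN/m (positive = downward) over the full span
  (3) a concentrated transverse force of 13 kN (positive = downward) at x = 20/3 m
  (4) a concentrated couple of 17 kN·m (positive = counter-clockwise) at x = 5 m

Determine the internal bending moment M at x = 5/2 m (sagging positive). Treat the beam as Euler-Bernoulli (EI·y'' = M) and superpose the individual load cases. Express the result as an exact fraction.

M(5/2) = -611/216 kN·m

Load 1 — applied couple M₀=-5 kN·m at a=10/3 m (b=L-a=20/3):
  M_1 = R_Ax - M_A  [x≤a] with R_A=-2/3, M_A=0 = (-2/3)·(5/2) - 0 = -5/3 kN·m
Load 2 — uniform load w=-2 kN/m over full span:
  M_2 = wLx/2 - wL²/12 - wx²/2 = (-2)·10·(5/2)/2 - (-2)·10²/12 - (-2)·(5/2)²/2 = -25/12 kN·m
Load 3 — point force P=13 kN at a=20/3 m (b=L-a=10/3):
  M_3 = Pb²(3a+b)x/L³ - Pab²/L²  [x≤a] = 13·(10/3)²·(3·(20/3)+(10/3))·(5/2)/10³ - 13·(20/3)·(10/3)²/10² = -65/54 kN·m
Load 4 — applied couple M₀=17 kN·m at a=5 m (b=L-a=5):
  M_4 = R_Ax - M_A  [x≤a] with R_A=51/20, M_A=17/4 = (51/20)·(5/2) - (17/4) = 17/8 kN·m
Superposition: M = Σ M_i = -611/216 kN·m ≈ -2.828704 kN·m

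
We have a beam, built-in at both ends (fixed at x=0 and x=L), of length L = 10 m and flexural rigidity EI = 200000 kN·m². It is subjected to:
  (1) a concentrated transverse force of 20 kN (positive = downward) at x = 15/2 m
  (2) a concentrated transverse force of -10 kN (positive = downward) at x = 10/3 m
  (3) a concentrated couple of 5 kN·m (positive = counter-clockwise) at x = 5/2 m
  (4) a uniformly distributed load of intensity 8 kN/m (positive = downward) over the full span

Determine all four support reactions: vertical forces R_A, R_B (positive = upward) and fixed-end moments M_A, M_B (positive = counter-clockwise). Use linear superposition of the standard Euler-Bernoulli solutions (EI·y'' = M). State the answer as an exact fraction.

R_A = 15673/432 kN, M_A = 26045/432 kN·m, R_B = 23207/432 kN, M_B = -37075/432 kN·m

Load 1 — point force P=20 kN at a=15/2 m (b=L-a=5/2):
  R_A = Pb²(3a+b)/L³ = 20·(5/2)²·(3·(15/2)+(5/2))/10³ = 25/8 kN
  M_A = Pab²/L² = 20·(15/2)·(5/2)²/10² = 75/8 kN·m
  R_B = Pa²(a+3b)/L³ = 20·(15/2)²·((15/2)+3·(5/2))/10³ = 135/8 kN
  M_B = -Pa²b/L² = -20·(15/2)²·(5/2)/10² = -225/8 kN·m
Load 2 — point force P=-10 kN at a=10/3 m (b=L-a=20/3):
  R_A = Pb²(3a+b)/L³ = (-10)·(20/3)²·(3·(10/3)+(20/3))/10³ = -200/27 kN
  M_A = Pab²/L² = (-10)·(10/3)·(20/3)²/10² = -400/27 kN·m
  R_B = Pa²(a+3b)/L³ = (-10)·(10/3)²·((10/3)+3·(20/3))/10³ = -70/27 kN
  M_B = -Pa²b/L² = -(-10)·(10/3)²·(20/3)/10² = 200/27 kN·m
Load 3 — applied couple M₀=5 kN·m at a=5/2 m (b=L-a=15/2):
  R_A = 6M₀ab/L³ = 6·5·(5/2)·(15/2)/10³ = 9/16 kN
  M_A = M₀b(2a-b)/L² = 5·(15/2)·(2·(5/2)-(15/2))/10² = -15/16 kN·m
  R_B = -6M₀ab/L³ = -6·5·(5/2)·(15/2)/10³ = -9/16 kN
  M_B = M₀a(2b-a)/L² = 5·(5/2)·(2·(15/2)-(5/2))/10² = 25/16 kN·m
Load 4 — uniform load w=8 kN/m over full span:
  R_A = wL/2 = 8·10/2 = 40 kN
  M_A = wL²/12 = 8·10²/12 = 200/3 kN·m
  R_B = wL/2 = 8·10/2 = 40 kN
  M_B = -wL²/12 = -8·10²/12 = -200/3 kN·m
Superposition: R_A = 15673/432 kN, M_A = 26045/432 kN·m, R_B = 23207/432 kN, M_B = -37075/432 kN·m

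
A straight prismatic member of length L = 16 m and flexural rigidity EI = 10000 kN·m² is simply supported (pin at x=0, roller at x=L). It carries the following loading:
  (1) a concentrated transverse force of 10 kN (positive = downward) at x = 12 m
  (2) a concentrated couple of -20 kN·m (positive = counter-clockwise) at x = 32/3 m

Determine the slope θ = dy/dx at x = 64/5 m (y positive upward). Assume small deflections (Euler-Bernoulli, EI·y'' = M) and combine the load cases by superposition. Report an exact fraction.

θ(64/5) = 871/112500 rad

Load 1 — point force P=10 kN at a=12 m (b=L-a=4):
  θ_1 = -Pa(2L²-6Lx+3x²+a²)/(6LEI)  [x>a] = -10·12·(2·16²-6·16·(64/5)+3·(64/5)²+12²)/(6·16·10000) = 127/12500 rad
Load 2 — applied couple M₀=-20 kN·m at a=32/3 m (b=L-a=16/3):
  θ_2 = (M₀x²/(2L)-M₀(x-a)+C₁)/EI  [x>a] with C₁=M₀(3b²-L²)/(6L)=320/9 = ((-20)·(64/5)²/(2·16)-(-20)·((64/5)-(32/3))+(320/9))/10000 = -68/28125 rad
Superposition: θ = Σ θ_i = 871/112500 rad ≈ 0.007742 rad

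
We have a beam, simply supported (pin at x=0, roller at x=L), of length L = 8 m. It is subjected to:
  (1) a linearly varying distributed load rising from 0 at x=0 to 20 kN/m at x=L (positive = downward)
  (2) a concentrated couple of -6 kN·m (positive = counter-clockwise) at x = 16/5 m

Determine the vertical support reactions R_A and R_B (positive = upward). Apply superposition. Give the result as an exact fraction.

Load 1 — triangular load w₀=20 kN/m (0→w₀ over full span):
  R_A = w₀L/6 = 20·8/6 = 80/3 kN
  R_B = w₀L/3 = 20·8/3 = 160/3 kN
Load 2 — applied couple M₀=-6 kN·m at a=16/5 m (b=L-a=24/5):
  R_A = M₀/L = (-6)/8 = -3/4 kN
  R_B = -M₀/L = -(-6)/8 = 3/4 kN
Superposition: R_A = 311/12 kN, R_B = 649/12 kN

R_A = 311/12 kN, R_B = 649/12 kN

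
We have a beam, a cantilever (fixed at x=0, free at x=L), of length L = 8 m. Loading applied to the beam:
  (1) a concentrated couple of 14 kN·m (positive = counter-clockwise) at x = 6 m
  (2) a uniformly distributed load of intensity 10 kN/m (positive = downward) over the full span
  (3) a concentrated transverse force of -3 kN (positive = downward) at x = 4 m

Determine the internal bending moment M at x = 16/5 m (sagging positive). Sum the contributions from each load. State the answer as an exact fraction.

M(16/5) = -494/5 kN·m

Load 1 — applied couple M₀=14 kN·m at a=6 m (b=L-a=2):
  M_1 = M₀  [x≤a] = 14 = 14 kN·m
Load 2 — uniform load w=10 kN/m over full span:
  M_2 = -w(L-x)²/2 = -10·(8-(16/5))²/2 = -576/5 kN·m
Load 3 — point force P=-3 kN at a=4 m (b=L-a=4):
  M_3 = -P(a-x)  [x≤a] = -(-3)·(4-(16/5)) = 12/5 kN·m
Superposition: M = Σ M_i = -494/5 kN·m ≈ -98.800000 kN·m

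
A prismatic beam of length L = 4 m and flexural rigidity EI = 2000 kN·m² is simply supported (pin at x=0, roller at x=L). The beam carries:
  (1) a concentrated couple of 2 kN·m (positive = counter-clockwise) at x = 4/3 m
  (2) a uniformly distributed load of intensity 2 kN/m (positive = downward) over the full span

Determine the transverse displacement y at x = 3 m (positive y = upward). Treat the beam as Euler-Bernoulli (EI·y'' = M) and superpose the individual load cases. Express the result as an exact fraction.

y(3) = -71/36000 m

Load 1 — applied couple M₀=2 kN·m at a=4/3 m (b=L-a=8/3):
  y_1 = (M₀x³/(6L)-M₀(x-a)²/2+C₁x)/EI  [x>a] with C₁=M₀(3b²-L²)/(6L)=4/9 = (2·3³/(6·4)-2·(3-(4/3))²/2+(4/9)·3)/2000 = 29/72000 m
Load 2 — uniform load w=2 kN/m over full span:
  y_2 = -wx(L³-2Lx²+x³)/(24EI) = -2·3·(4³-2·4·3²+3³)/(24·2000) = -19/8000 m
Superposition: y = Σ y_i = -71/36000 m ≈ -0.001972 m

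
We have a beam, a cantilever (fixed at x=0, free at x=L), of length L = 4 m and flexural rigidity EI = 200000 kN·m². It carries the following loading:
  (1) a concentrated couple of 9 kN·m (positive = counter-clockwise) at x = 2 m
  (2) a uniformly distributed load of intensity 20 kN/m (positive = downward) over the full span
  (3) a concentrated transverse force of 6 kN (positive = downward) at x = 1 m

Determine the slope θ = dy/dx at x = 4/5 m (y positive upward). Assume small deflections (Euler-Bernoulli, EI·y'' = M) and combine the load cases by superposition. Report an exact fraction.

θ(4/5) = -1871/3750000 rad

Load 1 — applied couple M₀=9 kN·m at a=2 m (b=L-a=2):
  θ_1 = M₀x/EI  [x≤a] = 9·(4/5)/200000 = 9/250000 rad
Load 2 — uniform load w=20 kN/m over full span:
  θ_2 = -wx(x²-3Lx+3L²)/(6EI) = -20·(4/5)·((4/5)²-3·4·(4/5)+3·4²)/(6·200000) = -122/234375 rad
Load 3 — point force P=6 kN at a=1 m (b=L-a=3):
  θ_3 = -Px(2a-x)/(2EI)  [x≤a] = -6·(4/5)·(2·1-(4/5))/(2·200000) = -9/625000 rad
Superposition: θ = Σ θ_i = -1871/3750000 rad ≈ -0.000499 rad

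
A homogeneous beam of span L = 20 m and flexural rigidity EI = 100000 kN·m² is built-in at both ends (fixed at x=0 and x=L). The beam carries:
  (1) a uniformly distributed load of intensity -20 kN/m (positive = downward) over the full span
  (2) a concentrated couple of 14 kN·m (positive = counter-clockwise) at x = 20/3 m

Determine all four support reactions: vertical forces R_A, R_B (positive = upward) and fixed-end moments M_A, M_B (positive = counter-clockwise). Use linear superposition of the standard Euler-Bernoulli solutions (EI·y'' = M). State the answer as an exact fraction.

Load 1 — uniform load w=-20 kN/m over full span:
  R_A = wL/2 = (-20)·20/2 = -200 kN
  M_A = wL²/12 = (-20)·20²/12 = -2000/3 kN·m
  R_B = wL/2 = (-20)·20/2 = -200 kN
  M_B = -wL²/12 = -(-20)·20²/12 = 2000/3 kN·m
Load 2 — applied couple M₀=14 kN·m at a=20/3 m (b=L-a=40/3):
  R_A = 6M₀ab/L³ = 6·14·(20/3)·(40/3)/20³ = 14/15 kN
  M_A = M₀b(2a-b)/L² = 14·(40/3)·(2·(20/3)-(40/3))/20² = 0 kN·m
  R_B = -6M₀ab/L³ = -6·14·(20/3)·(40/3)/20³ = -14/15 kN
  M_B = M₀a(2b-a)/L² = 14·(20/3)·(2·(40/3)-(20/3))/20² = 14/3 kN·m
Superposition: R_A = -2986/15 kN, M_A = -2000/3 kN·m, R_B = -3014/15 kN, M_B = 2014/3 kN·m

R_A = -2986/15 kN, M_A = -2000/3 kN·m, R_B = -3014/15 kN, M_B = 2014/3 kN·m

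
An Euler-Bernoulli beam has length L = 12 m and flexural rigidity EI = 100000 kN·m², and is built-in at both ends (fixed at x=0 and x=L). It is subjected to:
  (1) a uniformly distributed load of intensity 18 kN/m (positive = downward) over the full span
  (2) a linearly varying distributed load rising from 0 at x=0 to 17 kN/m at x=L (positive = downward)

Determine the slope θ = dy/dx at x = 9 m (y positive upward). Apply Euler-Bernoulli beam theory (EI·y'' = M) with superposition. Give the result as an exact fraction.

θ(9) = 57699/16000000 rad

Load 1 — uniform load w=18 kN/m over full span:
  θ_1 = -wx(L-x)(L-2x)/(12EI) = -18·9·(12-9)·(12-2·9)/(12·100000) = 243/100000 rad
Load 2 — triangular load w₀=17 kN/m (0→w₀ over full span):
  θ_2 = -w₀(2x(L-x)(L-2x)(x+2L)+x²(L-x)²)/(120LEI) = -17·(2·9·(12-9)·(12-2·9)·(9+2·12)+9²·(12-9)²)/(120·12·100000) = 18819/16000000 rad
Superposition: θ = Σ θ_i = 57699/16000000 rad ≈ 0.003606 rad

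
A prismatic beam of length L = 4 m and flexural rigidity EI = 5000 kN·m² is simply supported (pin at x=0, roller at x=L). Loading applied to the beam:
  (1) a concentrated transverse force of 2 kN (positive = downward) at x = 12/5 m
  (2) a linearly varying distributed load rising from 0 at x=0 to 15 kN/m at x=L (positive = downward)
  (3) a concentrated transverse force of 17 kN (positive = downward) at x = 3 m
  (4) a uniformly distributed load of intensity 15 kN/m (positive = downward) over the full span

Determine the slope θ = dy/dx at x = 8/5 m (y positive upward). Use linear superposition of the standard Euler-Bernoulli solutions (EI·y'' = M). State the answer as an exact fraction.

Load 1 — point force P=2 kN at a=12/5 m (b=L-a=8/5):
  θ_1 = -Pb(L²-b²-3x²)/(6LEI)  [x≤a] = -2·(8/5)·(4²-(8/5)²-3·(8/5)²)/(6·4·5000) = -12/78125 rad
Load 2 — triangular load w₀=15 kN/m (0→w₀ over full span):
  θ_2 = -w₀(7L⁴-30L²x²+15x⁴)/(360LEI) = -15·(7·4⁴-30·4²·(8/5)²+15·(8/5)⁴)/(360·4·5000) = -323/234375 rad
Load 3 — point force P=17 kN at a=3 m (b=L-a=1):
  θ_3 = -Pb(L²-b²-3x²)/(6LEI)  [x≤a] = -17·1·(4²-1²-3·(8/5)²)/(6·4·5000) = -1037/1000000 rad
Load 4 — uniform load w=15 kN/m over full span:
  θ_4 = -w(L³-6Lx²+4x³)/(24EI) = -15·(4³-6·4·(8/5)²+4·(8/5)³)/(24·5000) = -37/15625 rad
Superposition: θ = Σ θ_i = -74051/15000000 rad ≈ -0.004937 rad

θ(8/5) = -74051/15000000 rad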